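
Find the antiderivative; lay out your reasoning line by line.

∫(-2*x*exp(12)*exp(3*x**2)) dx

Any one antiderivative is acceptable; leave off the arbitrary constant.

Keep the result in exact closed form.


Step 1. Substitute u = x**2 + 4, turning ∫(-2*x*exp(12)*exp(3*x**2)) dx into ∫(-exp(3*u)) du: now ∫(-exp(3*u)) du.
Step 2. Evaluate the standard form: now -exp(3*u)/3.
Step 3. Substitute back u = x**2 + 4: now -exp(3*x**2 + 12)/3.
Answer: -exp(3*x**2 + 12)/3.


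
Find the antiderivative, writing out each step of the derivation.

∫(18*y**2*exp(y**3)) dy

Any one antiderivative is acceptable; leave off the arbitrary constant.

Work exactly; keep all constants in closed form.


Step 1. Substitute u = y**3, turning ∫(18*y**2*exp(y**3)) dy into ∫(6*exp(u)) du: now ∫(6*exp(u)) du.
Step 2. Evaluate the standard form: now 6*exp(u).
Step 3. Substitute back u = y**3: now 6*exp(y**3).
Answer: 6*exp(y**3).


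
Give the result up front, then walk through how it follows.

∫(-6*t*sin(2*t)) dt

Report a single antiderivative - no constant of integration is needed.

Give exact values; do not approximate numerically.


The answer is 3*t*cos(2*t) - 3*sin(2*t)/2.
Step 1. Integrate ∫(-6*t*sin(2*t)) dt by parts with u = t, dv = (-6*sin(2*t)) dt, so v = 3*cos(2*t): now 3*t*cos(2*t) + ∫(-3*cos(2*t)) dt.
Step 2. Evaluate the standard form: now 3*t*cos(2*t) - 3*sin(2*t)/2.
Answer: 3*t*cos(2*t) - 3*sin(2*t)/2.


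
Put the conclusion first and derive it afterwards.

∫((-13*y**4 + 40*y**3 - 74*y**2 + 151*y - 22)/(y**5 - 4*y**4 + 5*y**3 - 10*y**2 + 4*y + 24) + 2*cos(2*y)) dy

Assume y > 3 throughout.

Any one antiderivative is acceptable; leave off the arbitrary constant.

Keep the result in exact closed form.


The answer is -4*log(y - 3) - 4*log(y - 2) - 5*log(y + 1) + sin(2*y) + 3*atan(y/2)/2.
Step 1. Rewrite: now ∫((-13*y**4 + 40*y**3 - 74*y**2 + 151*y - 22)/(y**5 - 4*y**4 + 5*y**3 - 10*y**2 + 4*y + 24)) dy + ∫(2*cos(2*y)) dy.
Step 2. Decompose ∫((-13*y**4 + 40*y**3 - 74*y**2 + 151*y - 22)/(y**5 - 4*y**4 + 5*y**3 - 10*y**2 + 4*y + 24)) dy by partial fractions, (-13*y**4 + 40*y**3 - 74*y**2 + 151*y - 22)/(y**5 - 4*y**4 + 5*y**3 - 10*y**2 + 4*y + 24) = 3/(y**2 + 4) - 5/(y + 1) - 4/(y - 2) - 4/(y - 3): now ∫(-4/(y - 3)) dy + ∫(-4/(y - 2)) dy + ∫(-5/(y + 1)) dy + ∫(3/(y**2 + 4)) dy + ∫(2*cos(2*y)) dy.
Step 3. Evaluate the standard form [assuming y > 3]: now -4*log(y - 3) + ∫(-4/(y - 2)) dy + ∫(-5/(y + 1)) dy + ∫(3/(y**2 + 4)) dy + ∫(2*cos(2*y)) dy.
Step 4. Evaluate the standard form [assuming y > 2]: now -4*log(y - 3) - 4*log(y - 2) + ∫(-5/(y + 1)) dy + ∫(3/(y**2 + 4)) dy + ∫(2*cos(2*y)) dy.
Step 5. Evaluate the standard form [assuming y > -1]: now -4*log(y - 3) - 4*log(y - 2) - 5*log(y + 1) + ∫(3/(y**2 + 4)) dy + ∫(2*cos(2*y)) dy.
Step 6. Evaluate the standard form: now -4*log(y - 3) - 4*log(y - 2) - 5*log(y + 1) + 3*atan(y/2)/2 + ∫(2*cos(2*y)) dy.
Step 7. Evaluate the standard form: now -4*log(y - 3) - 4*log(y - 2) - 5*log(y + 1) + sin(2*y) + 3*atan(y/2)/2.
Answer: -4*log(y - 3) - 4*log(y - 2) - 5*log(y + 1) + sin(2*y) + 3*atan(y/2)/2.


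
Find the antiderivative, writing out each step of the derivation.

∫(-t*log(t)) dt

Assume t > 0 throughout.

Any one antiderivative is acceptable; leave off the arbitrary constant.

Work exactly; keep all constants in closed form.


Step 1. Integrate ∫(-t*log(t)) dt by parts with u = log(t), dv = (-t) dt, so v = -t**2/2 [assuming t > 0]: now -t**2*log(t)/2 + ∫(t/2) dt.
Step 2. Evaluate the standard form: now -t**2*log(t)/2 + t**2/4.
Answer: -t**2*log(t)/2 + t**2/4.


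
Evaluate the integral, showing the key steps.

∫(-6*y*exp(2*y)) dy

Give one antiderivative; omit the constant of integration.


Step 1. Integrate ∫(-6*y*exp(2*y)) dy by parts with u = y, dv = (-6*exp(2*y)) dy, so v = -3*exp(2*y): now -3*y*exp(2*y) + ∫(3*exp(2*y)) dy.
Step 2. Evaluate the standard form: now -3*y*exp(2*y) + 3*exp(2*y)/2.
Answer: -3*y*exp(2*y) + 3*exp(2*y)/2.


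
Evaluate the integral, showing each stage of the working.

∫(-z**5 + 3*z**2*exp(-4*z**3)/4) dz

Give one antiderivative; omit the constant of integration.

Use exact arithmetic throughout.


Step 1. Rewrite: now ∫(-z**5) dz + ∫(3*z**2*exp(-4*z**3)/4) dz.
Step 2. Substitute u = z**3, turning ∫(3*z**2*exp(-4*z**3)/4) dz into ∫(exp(-4*u)/4) du: now ∫(-z**5) dz + ∫(exp(-4*u)/4) du.
Step 3. Evaluate the standard form: now ∫(-z**5) dz - exp(-4*u)/16.
Step 4. Substitute back u = z**3: now ∫(-z**5) dz - exp(-4*z**3)/16.
Step 5. Evaluate the standard form: now -z**6/6 - exp(-4*z**3)/16.
Answer: -z**6/6 - exp(-4*z**3)/16.


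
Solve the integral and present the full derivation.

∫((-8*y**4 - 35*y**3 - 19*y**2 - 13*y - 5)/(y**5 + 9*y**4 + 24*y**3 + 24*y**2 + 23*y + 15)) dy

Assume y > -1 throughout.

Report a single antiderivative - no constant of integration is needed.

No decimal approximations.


Step 1. Decompose ∫((-8*y**4 - 35*y**3 - 19*y**2 - 13*y - 5)/(y**5 + 9*y**4 + 24*y**3 + 24*y**2 + 23*y + 15)) dy by partial fractions, (-8*y**4 - 35*y**3 - 19*y**2 - 13*y - 5)/(y**5 + 9*y**4 + 24*y**3 + 24*y**2 + 23*y + 15) = 1/(y**2 + 1) - 5/(y + 5) - 4/(y + 3) + 1/(y + 1): now ∫(1/(y + 1)) dy + ∫(-4/(y + 3)) dy + ∫(-5/(y + 5)) dy + ∫(1/(y**2 + 1)) dy.
Step 2. Evaluate the standard form [assuming y > -5]: now -5*log(y + 5) + ∫(1/(y + 1)) dy + ∫(-4/(y + 3)) dy + ∫(1/(y**2 + 1)) dy.
Step 3. Evaluate the standard form [assuming y > -1]: now log(y + 1) - 5*log(y + 5) + ∫(-4/(y + 3)) dy + ∫(1/(y**2 + 1)) dy.
Step 4. Evaluate the standard form [assuming y > -3]: now log(y + 1) - 4*log(y + 3) - 5*log(y + 5) + ∫(1/(y**2 + 1)) dy.
Step 5. Evaluate the standard form: now log(y + 1) - 4*log(y + 3) - 5*log(y + 5) + atan(y).
Answer: log(y + 1) - 4*log(y + 3) - 5*log(y + 5) + atan(y).


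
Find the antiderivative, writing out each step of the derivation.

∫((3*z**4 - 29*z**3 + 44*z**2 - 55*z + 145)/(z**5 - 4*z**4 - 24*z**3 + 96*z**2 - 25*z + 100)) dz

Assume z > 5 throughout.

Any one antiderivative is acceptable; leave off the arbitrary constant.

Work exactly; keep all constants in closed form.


Step 1. Decompose ∫((3*z**4 - 29*z**3 + 44*z**2 - 55*z + 145)/(z**5 - 4*z**4 - 24*z**3 + 96*z**2 - 25*z + 100)) dz by partial fractions, (3*z**4 - 29*z**3 + 44*z**2 - 55*z + 145)/(z**5 - 4*z**4 - 24*z**3 + 96*z**2 - 25*z + 100) = 1/(z**2 + 1) + 3/(z + 5) + 3/(z - 4) - 3/(z - 5): now ∫(-3/(z - 5)) dz + ∫(3/(z - 4)) dz + ∫(3/(z + 5)) dz + ∫(1/(z**2 + 1)) dz.
Step 2. Evaluate the standard form [assuming z > 4]: now 3*log(z - 4) + ∫(-3/(z - 5)) dz + ∫(3/(z + 5)) dz + ∫(1/(z**2 + 1)) dz.
Step 3. Evaluate the standard form [assuming z > -5]: now 3*log(z - 4) + 3*log(z + 5) + ∫(-3/(z - 5)) dz + ∫(1/(z**2 + 1)) dz.
Step 4. Evaluate the standard form [assuming z > 5]: now -3*log(z - 5) + 3*log(z - 4) + 3*log(z + 5) + ∫(1/(z**2 + 1)) dz.
Step 5. Evaluate the standard form: now -3*log(z - 5) + 3*log(z - 4) + 3*log(z + 5) + atan(z).
Answer: -3*log(z - 5) + 3*log(z - 4) + 3*log(z + 5) + atan(z).


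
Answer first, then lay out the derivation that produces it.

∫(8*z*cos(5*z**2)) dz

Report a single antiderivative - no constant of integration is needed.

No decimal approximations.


The answer is 4*sin(5*z**2)/5.
Step 1. Substitute u = z**2, turning ∫(8*z*cos(5*z**2)) dz into ∫(4*cos(5*u)) du: now ∫(4*cos(5*u)) du.
Step 2. Evaluate the standard form: now 4*sin(5*u)/5.
Step 3. Substitute back u = z**2: now 4*sin(5*z**2)/5.
Answer: 4*sin(5*z**2)/5.


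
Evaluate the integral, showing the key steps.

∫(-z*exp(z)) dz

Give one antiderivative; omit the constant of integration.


Step 1. Integrate ∫(-z*exp(z)) dz by parts with u = z, dv = (-exp(z)) dz, so v = -exp(z): now -z*exp(z) + ∫(exp(z)) dz.
Step 2. Evaluate the standard form: now -z*exp(z) + exp(z).
Answer: -z*exp(z) + exp(z).


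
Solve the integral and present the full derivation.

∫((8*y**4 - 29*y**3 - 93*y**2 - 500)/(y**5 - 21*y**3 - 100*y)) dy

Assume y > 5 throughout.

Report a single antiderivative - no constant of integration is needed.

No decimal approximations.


Step 1. Decompose ∫((8*y**4 - 29*y**3 - 93*y**2 - 500)/(y**5 - 21*y**3 - 100*y)) dy by partial fractions, (8*y**4 - 29*y**3 - 93*y**2 - 500)/(y**5 - 21*y**3 - 100*y) = -4/(y**2 + 4) + 4/(y + 5) - 1/(y - 5) + 5/y: now ∫(5/y) dy + ∫(-1/(y - 5)) dy + ∫(4/(y + 5)) dy + ∫(-4/(y**2 + 4)) dy.
Step 2. Evaluate the standard form [assuming y > -5]: now 4*log(y + 5) + ∫(5/y) dy + ∫(-1/(y - 5)) dy + ∫(-4/(y**2 + 4)) dy.
Step 3. Evaluate the standard form [assuming y > 0]: now 5*log(y) + 4*log(y + 5) + ∫(-1/(y - 5)) dy + ∫(-4/(y**2 + 4)) dy.
Step 4. Evaluate the standard form [assuming y > 5]: now 5*log(y) - log(y - 5) + 4*log(y + 5) + ∫(-4/(y**2 + 4)) dy.
Step 5. Evaluate the standard form: now 5*log(y) - log(y - 5) + 4*log(y + 5) - 2*atan(y/2).
Answer: 5*log(y) - log(y - 5) + 4*log(y + 5) - 2*atan(y/2).


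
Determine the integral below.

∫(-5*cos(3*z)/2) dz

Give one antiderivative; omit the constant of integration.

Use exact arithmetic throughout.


Answer: -5*sin(3*z)/6.


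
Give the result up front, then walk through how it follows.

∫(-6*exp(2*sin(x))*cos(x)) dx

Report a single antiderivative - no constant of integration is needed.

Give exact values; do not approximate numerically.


The answer is -3*exp(2*sin(x)).
Step 1. Substitute u = sin(x), turning ∫(-6*exp(2*sin(x))*cos(x)) dx into ∫(-6*exp(2*u)) du: now ∫(-6*exp(2*u)) du.
Step 2. Evaluate the standard form: now -3*exp(2*u).
Step 3. Substitute back u = sin(x): now -3*exp(2*sin(x)).
Answer: -3*exp(2*sin(x)).


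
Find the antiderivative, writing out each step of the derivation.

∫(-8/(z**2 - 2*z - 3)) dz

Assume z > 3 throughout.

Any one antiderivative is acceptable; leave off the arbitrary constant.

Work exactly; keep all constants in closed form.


Step 1. Decompose ∫(-8/(z**2 - 2*z - 3)) dz by partial fractions, -8/(z**2 - 2*z - 3) = 2/(z + 1) - 2/(z - 3): now ∫(-2/(z - 3)) dz + ∫(2/(z + 1)) dz.
Step 2. Evaluate the standard form [assuming z > 3]: now -2*log(z - 3) + ∫(2/(z + 1)) dz.
Step 3. Evaluate the standard form [assuming z > -1]: now -2*log(z - 3) + 2*log(z + 1).
Answer: -2*log(z - 3) + 2*log(z + 1).


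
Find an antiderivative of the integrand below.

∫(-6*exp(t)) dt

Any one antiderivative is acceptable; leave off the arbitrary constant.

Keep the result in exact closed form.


Answer: -6*exp(t).


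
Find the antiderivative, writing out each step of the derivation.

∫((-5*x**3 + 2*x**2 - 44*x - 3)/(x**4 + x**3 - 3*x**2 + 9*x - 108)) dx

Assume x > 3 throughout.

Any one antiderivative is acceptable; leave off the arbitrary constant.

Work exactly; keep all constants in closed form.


Step 1. Decompose ∫((-5*x**3 + 2*x**2 - 44*x - 3)/(x**4 + x**3 - 3*x**2 + 9*x - 108)) dx by partial fractions, (-5*x**3 + 2*x**2 - 44*x - 3)/(x**4 + x**3 - 3*x**2 + 9*x - 108) = 1/(x**2 + 9) - 3/(x + 4) - 2/(x - 3): now ∫(-2/(x - 3)) dx + ∫(-3/(x + 4)) dx + ∫(1/(x**2 + 9)) dx.
Step 2. Evaluate the standard form [assuming x > 3]: now -2*log(x - 3) + ∫(-3/(x + 4)) dx + ∫(1/(x**2 + 9)) dx.
Step 3. Evaluate the standard form [assuming x > -4]: now -2*log(x - 3) - 3*log(x + 4) + ∫(1/(x**2 + 9)) dx.
Step 4. Evaluate the standard form: now -2*log(x - 3) - 3*log(x + 4) + atan(x/3)/3.
Answer: -2*log(x - 3) - 3*log(x + 4) + atan(x/3)/3.


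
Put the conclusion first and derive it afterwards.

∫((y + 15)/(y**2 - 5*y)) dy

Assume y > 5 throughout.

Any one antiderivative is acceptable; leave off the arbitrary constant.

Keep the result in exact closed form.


The answer is -3*log(y) + 4*log(y - 5).
Step 1. Decompose ∫((y + 15)/(y**2 - 5*y)) dy by partial fractions, (y + 15)/(y**2 - 5*y) = 4/(y - 5) - 3/y: now ∫(-3/y) dy + ∫(4/(y - 5)) dy.
Step 2. Evaluate the standard form [assuming y > 0]: now -3*log(y) + ∫(4/(y - 5)) dy.
Step 3. Evaluate the standard form [assuming y > 5]: now -3*log(y) + 4*log(y - 5).
Answer: -3*log(y) + 4*log(y - 5).


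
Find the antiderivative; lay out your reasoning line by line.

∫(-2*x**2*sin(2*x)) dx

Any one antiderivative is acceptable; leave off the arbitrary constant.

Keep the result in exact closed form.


Step 1. Integrate ∫(-2*x**2*sin(2*x)) dx by parts with u = x**2, dv = (-2*sin(2*x)) dx, so v = cos(2*x): now x**2*cos(2*x) + ∫(-2*x*cos(2*x)) dx.
Step 2. Integrate ∫(-2*x*cos(2*x)) dx by parts with u = x, dv = (-2*cos(2*x)) dx, so v = -sin(2*x): now x**2*cos(2*x) - x*sin(2*x) + ∫(sin(2*x)) dx.
Step 3. Evaluate the standard form: now x**2*cos(2*x) - x*sin(2*x) - cos(2*x)/2.
Answer: x**2*cos(2*x) - x*sin(2*x) - cos(2*x)/2.


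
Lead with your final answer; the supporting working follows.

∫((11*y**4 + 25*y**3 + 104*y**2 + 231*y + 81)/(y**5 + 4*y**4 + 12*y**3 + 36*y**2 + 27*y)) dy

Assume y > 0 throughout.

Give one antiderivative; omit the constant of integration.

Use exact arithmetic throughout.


The answer is 3*log(y) + 3*log(y + 1) + 5*log(y + 3) - atan(y/3)/3.
Step 1. Decompose ∫((11*y**4 + 25*y**3 + 104*y**2 + 231*y + 81)/(y**5 + 4*y**4 + 12*y**3 + 36*y**2 + 27*y)) dy by partial fractions, (11*y**4 + 25*y**3 + 104*y**2 + 231*y + 81)/(y**5 + 4*y**4 + 12*y**3 + 36*y**2 + 27*y) = -1/(y**2 + 9) + 5/(y + 3) + 3/(y + 1) + 3/y: now ∫(3/y) dy + ∫(3/(y + 1)) dy + ∫(5/(y + 3)) dy + ∫(-1/(y**2 + 9)) dy.
Step 2. Evaluate the standard form [assuming y > -3]: now 5*log(y + 3) + ∫(3/y) dy + ∫(3/(y + 1)) dy + ∫(-1/(y**2 + 9)) dy.
Step 3. Evaluate the standard form [assuming y > 0]: now 3*log(y) + 5*log(y + 3) + ∫(3/(y + 1)) dy + ∫(-1/(y**2 + 9)) dy.
Step 4. Evaluate the standard form [assuming y > -1]: now 3*log(y) + 3*log(y + 1) + 5*log(y + 3) + ∫(-1/(y**2 + 9)) dy.
Step 5. Evaluate the standard form: now 3*log(y) + 3*log(y + 1) + 5*log(y + 3) - atan(y/3)/3.
Answer: 3*log(y) + 3*log(y + 1) + 5*log(y + 3) - atan(y/3)/3.


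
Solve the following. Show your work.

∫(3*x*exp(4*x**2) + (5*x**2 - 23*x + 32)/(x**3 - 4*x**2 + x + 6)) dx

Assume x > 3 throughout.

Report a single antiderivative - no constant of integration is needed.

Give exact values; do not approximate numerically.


Step 1. Rewrite: now ∫(3*x*exp(4*x**2)) dx + ∫((5*x**2 - 23*x + 32)/(x**3 - 4*x**2 + x + 6)) dx.
Step 2. Decompose ∫((5*x**2 - 23*x + 32)/(x**3 - 4*x**2 + x + 6)) dx by partial fractions, (5*x**2 - 23*x + 32)/(x**3 - 4*x**2 + x + 6) = 5/(x + 1) - 2/(x - 2) + 2/(x - 3): now ∫(3*x*exp(4*x**2)) dx + ∫(2/(x - 3)) dx + ∫(-2/(x - 2)) dx + ∫(5/(x + 1)) dx.
Step 3. Evaluate the standard form [assuming x > 2]: now -2*log(x - 2) + ∫(3*x*exp(4*x**2)) dx + ∫(2/(x - 3)) dx + ∫(5/(x + 1)) dx.
Step 4. Evaluate the standard form [assuming x > 3]: now 2*log(x - 3) - 2*log(x - 2) + ∫(3*x*exp(4*x**2)) dx + ∫(5/(x + 1)) dx.
Step 5. Evaluate the standard form [assuming x > -1]: now 2*log(x - 3) - 2*log(x - 2) + 5*log(x + 1) + ∫(3*x*exp(4*x**2)) dx.
Step 6. Substitute u = x**2, turning ∫(3*x*exp(4*x**2)) dx into ∫(3*exp(4*u)/2) du: now 2*log(x - 3) - 2*log(x - 2) + 5*log(x + 1) + ∫(3*exp(4*u)/2) du.
Step 7. Evaluate the standard form: now 3*exp(4*u)/8 + 2*log(x - 3) - 2*log(x - 2) + 5*log(x + 1).
Step 8. Substitute back u = x**2: now 3*exp(4*x**2)/8 + 2*log(x - 3) - 2*log(x - 2) + 5*log(x + 1).
Answer: 3*exp(4*x**2)/8 + 2*log(x - 3) - 2*log(x - 2) + 5*log(x + 1).


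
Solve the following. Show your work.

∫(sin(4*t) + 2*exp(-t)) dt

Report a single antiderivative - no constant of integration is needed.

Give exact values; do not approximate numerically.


Step 1. Rewrite: now ∫(2*exp(-t)) dt + ∫(sin(4*t)) dt.
Step 2. Evaluate the standard form: now -cos(4*t)/4 + ∫(2*exp(-t)) dt.
Step 3. Evaluate the standard form: now -cos(4*t)/4 - 2*exp(-t).
Answer: -cos(4*t)/4 - 2*exp(-t).


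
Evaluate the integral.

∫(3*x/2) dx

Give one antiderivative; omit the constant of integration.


Answer: 3*x**2/4.


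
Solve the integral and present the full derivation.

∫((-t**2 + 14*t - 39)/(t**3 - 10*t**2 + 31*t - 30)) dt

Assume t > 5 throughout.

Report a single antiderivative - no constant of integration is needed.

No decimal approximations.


Step 1. Decompose ∫((-t**2 + 14*t - 39)/(t**3 - 10*t**2 + 31*t - 30)) dt by partial fractions, (-t**2 + 14*t - 39)/(t**3 - 10*t**2 + 31*t - 30) = -5/(t - 2) + 3/(t - 3) + 1/(t - 5): now ∫(1/(t - 5)) dt + ∫(3/(t - 3)) dt + ∫(-5/(t - 2)) dt.
Step 2. Evaluate the standard form [assuming t > 3]: now 3*log(t - 3) + ∫(1/(t - 5)) dt + ∫(-5/(t - 2)) dt.
Step 3. Evaluate the standard form [assuming t > 2]: now 3*log(t - 3) - 5*log(t - 2) + ∫(1/(t - 5)) dt.
Step 4. Evaluate the standard form [assuming t > 5]: now log(t - 5) + 3*log(t - 3) - 5*log(t - 2).
Answer: log(t - 5) + 3*log(t - 3) - 5*log(t - 2).


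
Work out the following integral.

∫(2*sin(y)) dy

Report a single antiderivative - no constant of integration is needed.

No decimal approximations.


Answer: -2*cos(y).


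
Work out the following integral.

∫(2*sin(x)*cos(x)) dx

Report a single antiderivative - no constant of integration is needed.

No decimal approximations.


Answer: sin(x)**2.


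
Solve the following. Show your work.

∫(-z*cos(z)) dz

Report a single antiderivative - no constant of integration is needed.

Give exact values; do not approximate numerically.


Step 1. Integrate ∫(-z*cos(z)) dz by parts with u = z, dv = (-cos(z)) dz, so v = -sin(z): now -z*sin(z) + ∫(sin(z)) dz.
Step 2. Evaluate the standard form: now -z*sin(z) - cos(z).
Answer: -z*sin(z) - cos(z).


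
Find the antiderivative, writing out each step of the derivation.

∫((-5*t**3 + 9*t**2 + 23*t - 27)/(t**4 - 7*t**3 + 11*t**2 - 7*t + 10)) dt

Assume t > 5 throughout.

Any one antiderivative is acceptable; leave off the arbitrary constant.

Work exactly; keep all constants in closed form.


Step 1. Decompose ∫((-5*t**3 + 9*t**2 + 23*t - 27)/(t**4 - 7*t**3 + 11*t**2 - 7*t + 10)) dt by partial fractions, (-5*t**3 + 9*t**2 + 23*t - 27)/(t**4 - 7*t**3 + 11*t**2 - 7*t + 10) = -4/(t**2 + 1) - 1/(t - 2) - 4/(t - 5): now ∫(-4/(t - 5)) dt + ∫(-1/(t - 2)) dt + ∫(-4/(t**2 + 1)) dt.
Step 2. Evaluate the standard form [assuming t > 2]: now -log(t - 2) + ∫(-4/(t - 5)) dt + ∫(-4/(t**2 + 1)) dt.
Step 3. Evaluate the standard form [assuming t > 5]: now -4*log(t - 5) - log(t - 2) + ∫(-4/(t**2 + 1)) dt.
Step 4. Evaluate the standard form: now -4*log(t - 5) - log(t - 2) - 4*atan(t).
Answer: -4*log(t - 5) - log(t - 2) - 4*atan(t).


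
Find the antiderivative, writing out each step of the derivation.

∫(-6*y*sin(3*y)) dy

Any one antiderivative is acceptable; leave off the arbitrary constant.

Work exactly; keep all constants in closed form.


Step 1. Integrate ∫(-6*y*sin(3*y)) dy by parts with u = y, dv = (-6*sin(3*y)) dy, so v = 2*cos(3*y): now 2*y*cos(3*y) + ∫(-2*cos(3*y)) dy.
Step 2. Evaluate the standard form: now 2*y*cos(3*y) - 2*sin(3*y)/3.
Answer: 2*y*cos(3*y) - 2*sin(3*y)/3.


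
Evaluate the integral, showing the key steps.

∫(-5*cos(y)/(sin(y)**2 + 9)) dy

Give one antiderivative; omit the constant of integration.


Step 1. Substitute u = sin(y), turning ∫(-5*cos(y)/(sin(y)**2 + 9)) dy into ∫(-5/(u**2 + 9)) du: now ∫(-5/(u**2 + 9)) du.
Step 2. Evaluate the standard form: now -5*atan(u/3)/3.
Step 3. Substitute back u = sin(y): now -5*atan(sin(y)/3)/3.
Answer: -5*atan(sin(y)/3)/3.


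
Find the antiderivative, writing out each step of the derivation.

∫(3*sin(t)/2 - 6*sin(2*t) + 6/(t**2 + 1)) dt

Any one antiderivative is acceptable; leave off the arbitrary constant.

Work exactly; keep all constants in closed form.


Step 1. Rewrite: now ∫(6/(t**2 + 1)) dt + ∫(3*sin(t)/2) dt + ∫(-6*sin(2*t)) dt.
Step 2. Evaluate the standard form: now 3*cos(2*t) + ∫(6/(t**2 + 1)) dt + ∫(3*sin(t)/2) dt.
Step 3. Evaluate the standard form: now 3*cos(2*t) + 6*atan(t) + ∫(3*sin(t)/2) dt.
Step 4. Evaluate the standard form: now -3*cos(t)/2 + 3*cos(2*t) + 6*atan(t).
Answer: -3*cos(t)/2 + 3*cos(2*t) + 6*atan(t).


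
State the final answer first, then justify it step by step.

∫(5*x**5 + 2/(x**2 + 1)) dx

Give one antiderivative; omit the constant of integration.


The answer is 5*x**6/6 + 2*atan(x).
Step 1. Rewrite: now ∫(5*x**5) dx + ∫(2/(x**2 + 1)) dx.
Step 2. Evaluate the standard form: now 2*atan(x) + ∫(5*x**5) dx.
Step 3. Evaluate the standard form: now 5*x**6/6 + 2*atan(x).
Answer: 5*x**6/6 + 2*atan(x).


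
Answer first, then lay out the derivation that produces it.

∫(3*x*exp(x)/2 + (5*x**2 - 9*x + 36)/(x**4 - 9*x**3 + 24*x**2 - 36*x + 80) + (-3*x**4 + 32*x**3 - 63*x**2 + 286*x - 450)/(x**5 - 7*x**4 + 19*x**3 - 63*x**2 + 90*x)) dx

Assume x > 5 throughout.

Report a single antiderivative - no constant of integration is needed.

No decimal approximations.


The answer is 3*x*exp(x)/2 - 3*exp(x)/2 - 5*log(x) + 7*log(x - 5) - 4*log(x - 4) - log(x - 2) - 2*atan(x/3)/3 + atan(x/2)/2.
Step 1. Rewrite: now ∫(3*x*exp(x)/2) dx + ∫((5*x**2 - 9*x + 36)/(x**4 - 9*x**3 + 24*x**2 - 36*x + 80)) dx + ∫((-3*x**4 + 32*x**3 - 63*x**2 + 286*x - 450)/(x**5 - 7*x**4 + 19*x**3 - 63*x**2 + 90*x)) dx.
Step 2. Integrate ∫(3*x*exp(x)/2) dx by parts with u = x, dv = (3*exp(x)/2) dx, so v = 3*exp(x)/2: now 3*x*exp(x)/2 + ∫((5*x**2 - 9*x + 36)/(x**4 - 9*x**3 + 24*x**2 - 36*x + 80)) dx + ∫((-3*x**4 + 32*x**3 - 63*x**2 + 286*x - 450)/(x**5 - 7*x**4 + 19*x**3 - 63*x**2 + 90*x)) dx + ∫(-3*exp(x)/2) dx.
Step 3. Evaluate the standard form: now 3*x*exp(x)/2 - 3*exp(x)/2 + ∫((5*x**2 - 9*x + 36)/(x**4 - 9*x**3 + 24*x**2 - 36*x + 80)) dx + ∫((-3*x**4 + 32*x**3 - 63*x**2 + 286*x - 450)/(x**5 - 7*x**4 + 19*x**3 - 63*x**2 + 90*x)) dx.
Step 4. Decompose ∫((5*x**2 - 9*x + 36)/(x**4 - 9*x**3 + 24*x**2 - 36*x + 80)) dx by partial fractions, (5*x**2 - 9*x + 36)/(x**4 - 9*x**3 + 24*x**2 - 36*x + 80) = 1/(x**2 + 4) - 4/(x - 4) + 4/(x - 5): now 3*x*exp(x)/2 - 3*exp(x)/2 + ∫((-3*x**4 + 32*x**3 - 63*x**2 + 286*x - 450)/(x**5 - 7*x**4 + 19*x**3 - 63*x**2 + 90*x)) dx + ∫(4/(x - 5)) dx + ∫(-4/(x - 4)) dx + ∫(1/(x**2 + 4)) dx.
Step 5. Evaluate the standard form [assuming x > 4]: now 3*x*exp(x)/2 - 3*exp(x)/2 - 4*log(x - 4) + ∫((-3*x**4 + 32*x**3 - 63*x**2 + 286*x - 450)/(x**5 - 7*x**4 + 19*x**3 - 63*x**2 + 90*x)) dx + ∫(4/(x - 5)) dx + ∫(1/(x**2 + 4)) dx.
Step 6. Evaluate the standard form [assuming x > 5]: now 3*x*exp(x)/2 - 3*exp(x)/2 + 4*log(x - 5) - 4*log(x - 4) + ∫((-3*x**4 + 32*x**3 - 63*x**2 + 286*x - 450)/(x**5 - 7*x**4 + 19*x**3 - 63*x**2 + 90*x)) dx + ∫(1/(x**2 + 4)) dx.
Step 7. Evaluate the standard form: now 3*x*exp(x)/2 - 3*exp(x)/2 + 4*log(x - 5) - 4*log(x - 4) + atan(x/2)/2 + ∫((-3*x**4 + 32*x**3 - 63*x**2 + 286*x - 450)/(x**5 - 7*x**4 + 19*x**3 - 63*x**2 + 90*x)) dx.
Step 8. Decompose ∫((-3*x**4 + 32*x**3 - 63*x**2 + 286*x - 450)/(x**5 - 7*x**4 + 19*x**3 - 63*x**2 + 90*x)) dx by partial fractions, (-3*x**4 + 32*x**3 - 63*x**2 + 286*x - 450)/(x**5 - 7*x**4 + 19*x**3 - 63*x**2 + 90*x) = -2/(x**2 + 9) - 1/(x - 2) + 3/(x - 5) - 5/x: now 3*x*exp(x)/2 - 3*exp(x)/2 + 4*log(x - 5) - 4*log(x - 4) + atan(x/2)/2 + ∫(-5/x) dx + ∫(3/(x - 5)) dx + ∫(-1/(x - 2)) dx + ∫(-2/(x**2 + 9)) dx.
Step 9. Evaluate the standard form [assuming x > 0]: now 3*x*exp(x)/2 - 3*exp(x)/2 - 5*log(x) + 4*log(x - 5) - 4*log(x - 4) + atan(x/2)/2 + ∫(3/(x - 5)) dx + ∫(-1/(x - 2)) dx + ∫(-2/(x**2 + 9)) dx.
Step 10. Evaluate the standard form [assuming x > 2]: now 3*x*exp(x)/2 - 3*exp(x)/2 - 5*log(x) + 4*log(x - 5) - 4*log(x - 4) - log(x - 2) + atan(x/2)/2 + ∫(3/(x - 5)) dx + ∫(-2/(x**2 + 9)) dx.
Step 11. Evaluate the standard form [assuming x > 5]: now 3*x*exp(x)/2 - 3*exp(x)/2 - 5*log(x) + 7*log(x - 5) - 4*log(x - 4) - log(x - 2) + atan(x/2)/2 + ∫(-2/(x**2 + 9)) dx.
Step 12. Evaluate the standard form: now 3*x*exp(x)/2 - 3*exp(x)/2 - 5*log(x) + 7*log(x - 5) - 4*log(x - 4) - log(x - 2) - 2*atan(x/3)/3 + atan(x/2)/2.
Answer: 3*x*exp(x)/2 - 3*exp(x)/2 - 5*log(x) + 7*log(x - 5) - 4*log(x - 4) - log(x - 2) - 2*atan(x/3)/3 + atan(x/2)/2.


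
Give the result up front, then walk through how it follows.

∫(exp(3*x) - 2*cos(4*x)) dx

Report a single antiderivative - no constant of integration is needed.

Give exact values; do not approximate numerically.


The answer is exp(3*x)/3 - sin(4*x)/2.
Step 1. Rewrite: now ∫(exp(3*x)) dx + ∫(-2*cos(4*x)) dx.
Step 2. Evaluate the standard form: now -sin(4*x)/2 + ∫(exp(3*x)) dx.
Step 3. Evaluate the standard form: now exp(3*x)/3 - sin(4*x)/2.
Answer: exp(3*x)/3 - sin(4*x)/2.


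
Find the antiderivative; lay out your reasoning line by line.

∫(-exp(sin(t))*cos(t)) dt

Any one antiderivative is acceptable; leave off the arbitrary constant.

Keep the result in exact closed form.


Step 1. Substitute u = sin(t), turning ∫(-exp(sin(t))*cos(t)) dt into ∫(-exp(u)) du: now ∫(-exp(u)) du.
Step 2. Evaluate the standard form: now -exp(u).
Step 3. Substitute back u = sin(t): now -exp(sin(t)).
Answer: -exp(sin(t)).


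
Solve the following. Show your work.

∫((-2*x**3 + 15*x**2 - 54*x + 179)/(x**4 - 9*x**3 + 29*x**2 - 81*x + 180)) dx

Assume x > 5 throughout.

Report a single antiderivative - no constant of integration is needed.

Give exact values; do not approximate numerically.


Step 1. Decompose ∫((-2*x**3 + 15*x**2 - 54*x + 179)/(x**4 - 9*x**3 + 29*x**2 - 81*x + 180)) dx by partial fractions, (-2*x**3 + 15*x**2 - 54*x + 179)/(x**4 - 9*x**3 + 29*x**2 - 81*x + 180) = 4/(x**2 + 9) - 3/(x - 4) + 1/(x - 5): now ∫(1/(x - 5)) dx + ∫(-3/(x - 4)) dx + ∫(4/(x**2 + 9)) dx.
Step 2. Evaluate the standard form [assuming x > 4]: now -3*log(x - 4) + ∫(1/(x - 5)) dx + ∫(4/(x**2 + 9)) dx.
Step 3. Evaluate the standard form [assuming x > 5]: now log(x - 5) - 3*log(x - 4) + ∫(4/(x**2 + 9)) dx.
Step 4. Evaluate the standard form: now log(x - 5) - 3*log(x - 4) + 4*atan(x/3)/3.
Answer: log(x - 5) - 3*log(x - 4) + 4*atan(x/3)/3.


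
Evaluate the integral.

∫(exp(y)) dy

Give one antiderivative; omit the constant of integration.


Answer: exp(y).


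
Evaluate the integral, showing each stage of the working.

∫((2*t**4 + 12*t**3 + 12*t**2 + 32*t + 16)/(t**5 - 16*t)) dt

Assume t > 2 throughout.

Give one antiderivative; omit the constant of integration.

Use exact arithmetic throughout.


Step 1. Decompose ∫((2*t**4 + 12*t**3 + 12*t**2 + 32*t + 16)/(t**5 - 16*t)) dt by partial fractions, (2*t**4 + 12*t**3 + 12*t**2 + 32*t + 16)/(t**5 - 16*t) = 2/(t**2 + 4) - 1/(t + 2) + 4/(t - 2) - 1/t: now ∫(-1/t) dt + ∫(4/(t - 2)) dt + ∫(-1/(t + 2)) dt + ∫(2/(t**2 + 4)) dt.
Step 2. Evaluate the standard form [assuming t > -2]: now -log(t + 2) + ∫(-1/t) dt + ∫(4/(t - 2)) dt + ∫(2/(t**2 + 4)) dt.
Step 3. Evaluate the standard form [assuming t > 2]: now 4*log(t - 2) - log(t + 2) + ∫(-1/t) dt + ∫(2/(t**2 + 4)) dt.
Step 4. Evaluate the standard form [assuming t > 0]: now -log(t) + 4*log(t - 2) - log(t + 2) + ∫(2/(t**2 + 4)) dt.
Step 5. Evaluate the standard form: now -log(t) + 4*log(t - 2) - log(t + 2) + atan(t/2).
Answer: -log(t) + 4*log(t - 2) - log(t + 2) + atan(t/2).


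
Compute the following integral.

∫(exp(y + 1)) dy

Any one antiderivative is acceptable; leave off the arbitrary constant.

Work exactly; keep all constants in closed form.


Answer: exp(y + 1).


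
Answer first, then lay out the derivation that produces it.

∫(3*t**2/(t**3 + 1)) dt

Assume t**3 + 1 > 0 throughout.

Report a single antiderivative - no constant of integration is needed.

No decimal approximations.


The answer is log(t**3 + 1).
Step 1. Substitute u = t**3 + 1, turning ∫(3*t**2/(t**3 + 1)) dt into ∫(1/u) du: now ∫(1/u) du.
Step 2. Evaluate the standard form [assuming u > 0]: now log(u).
Step 3. Substitute back u = t**3 + 1: now log(t**3 + 1).
Answer: log(t**3 + 1).


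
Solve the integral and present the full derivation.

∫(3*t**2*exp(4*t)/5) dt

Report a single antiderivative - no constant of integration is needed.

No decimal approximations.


Step 1. Integrate ∫(3*t**2*exp(4*t)/5) dt by parts with u = t**2, dv = (3*exp(4*t)/5) dt, so v = 3*exp(4*t)/20: now 3*t**2*exp(4*t)/20 + ∫(-3*t*exp(4*t)/10) dt.
Step 2. Integrate ∫(-3*t*exp(4*t)/10) dt by parts with u = t, dv = (-3*exp(4*t)/10) dt, so v = -3*exp(4*t)/40: now 3*t**2*exp(4*t)/20 - 3*t*exp(4*t)/40 + ∫(3*exp(4*t)/40) dt.
Step 3. Evaluate the standard form: now 3*t**2*exp(4*t)/20 - 3*t*exp(4*t)/40 + 3*exp(4*t)/160.
Answer: 3*t**2*exp(4*t)/20 - 3*t*exp(4*t)/40 + 3*exp(4*t)/160.


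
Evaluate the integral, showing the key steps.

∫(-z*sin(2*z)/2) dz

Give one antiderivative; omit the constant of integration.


Step 1. Integrate ∫(-z*sin(2*z)/2) dz by parts with u = z, dv = (-sin(2*z)/2) dz, so v = cos(2*z)/4: now z*cos(2*z)/4 + ∫(-cos(2*z)/4) dz.
Step 2. Evaluate the standard form: now z*cos(2*z)/4 - sin(2*z)/8.
Answer: z*cos(2*z)/4 - sin(2*z)/8.


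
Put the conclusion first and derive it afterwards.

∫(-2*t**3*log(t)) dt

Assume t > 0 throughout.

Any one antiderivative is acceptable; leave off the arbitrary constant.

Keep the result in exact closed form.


The answer is -t**4*log(t)/2 + t**4/8.
Step 1. Integrate ∫(-2*t**3*log(t)) dt by parts with u = log(t), dv = (-2*t**3) dt, so v = -t**4/2 [assuming t > 0]: now -t**4*log(t)/2 + ∫(t**3/2) dt.
Step 2. Evaluate the standard form: now -t**4*log(t)/2 + t**4/8.
Answer: -t**4*log(t)/2 + t**4/8.


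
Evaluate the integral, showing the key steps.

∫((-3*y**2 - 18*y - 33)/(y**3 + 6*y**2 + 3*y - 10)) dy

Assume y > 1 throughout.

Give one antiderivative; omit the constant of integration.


Step 1. Decompose ∫((-3*y**2 - 18*y - 33)/(y**3 + 6*y**2 + 3*y - 10)) dy by partial fractions, (-3*y**2 - 18*y - 33)/(y**3 + 6*y**2 + 3*y - 10) = -1/(y + 5) + 1/(y + 2) - 3/(y - 1): now ∫(-3/(y - 1)) dy + ∫(1/(y + 2)) dy + ∫(-1/(y + 5)) dy.
Step 2. Evaluate the standard form [assuming y > -5]: now -log(y + 5) + ∫(-3/(y - 1)) dy + ∫(1/(y + 2)) dy.
Step 3. Evaluate the standard form [assuming y > -2]: now log(y + 2) - log(y + 5) + ∫(-3/(y - 1)) dy.
Step 4. Evaluate the standard form [assuming y > 1]: now -3*log(y - 1) + log(y + 2) - log(y + 5).
Answer: -3*log(y - 1) + log(y + 2) - log(y + 5).


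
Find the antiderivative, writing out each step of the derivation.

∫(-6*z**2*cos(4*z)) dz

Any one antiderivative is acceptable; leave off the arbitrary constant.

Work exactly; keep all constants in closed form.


Step 1. Integrate ∫(-6*z**2*cos(4*z)) dz by parts with u = z**2, dv = (-6*cos(4*z)) dz, so v = -3*sin(4*z)/2: now -3*z**2*sin(4*z)/2 + ∫(3*z*sin(4*z)) dz.
Step 2. Integrate ∫(3*z*sin(4*z)) dz by parts with u = z, dv = (3*sin(4*z)) dz, so v = -3*cos(4*z)/4: now -3*z**2*sin(4*z)/2 - 3*z*cos(4*z)/4 + ∫(3*cos(4*z)/4) dz.
Step 3. Evaluate the standard form: now -3*z**2*sin(4*z)/2 - 3*z*cos(4*z)/4 + 3*sin(4*z)/16.
Answer: -3*z**2*sin(4*z)/2 - 3*z*cos(4*z)/4 + 3*sin(4*z)/16.


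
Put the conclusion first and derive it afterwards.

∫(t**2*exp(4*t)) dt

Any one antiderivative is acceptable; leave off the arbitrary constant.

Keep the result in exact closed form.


The answer is t**2*exp(4*t)/4 - t*exp(4*t)/8 + exp(4*t)/32.
Step 1. Integrate ∫(t**2*exp(4*t)) dt by parts with u = t**2, dv = (exp(4*t)) dt, so v = exp(4*t)/4: now t**2*exp(4*t)/4 + ∫(-t*exp(4*t)/2) dt.
Step 2. Integrate ∫(-t*exp(4*t)/2) dt by parts with u = t, dv = (-exp(4*t)/2) dt, so v = -exp(4*t)/8: now t**2*exp(4*t)/4 - t*exp(4*t)/8 + ∫(exp(4*t)/8) dt.
Step 3. Evaluate the standard form: now t**2*exp(4*t)/4 - t*exp(4*t)/8 + exp(4*t)/32.
Answer: t**2*exp(4*t)/4 - t*exp(4*t)/8 + exp(4*t)/32.


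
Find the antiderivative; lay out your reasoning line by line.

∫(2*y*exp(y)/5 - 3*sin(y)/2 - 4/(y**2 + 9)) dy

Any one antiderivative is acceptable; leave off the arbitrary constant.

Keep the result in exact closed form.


Step 1. Rewrite: now ∫(2*y*exp(y)/5) dy + ∫(-4/(y**2 + 9)) dy + ∫(-3*sin(y)/2) dy.
Step 2. Evaluate the standard form: now 3*cos(y)/2 + ∫(2*y*exp(y)/5) dy + ∫(-4/(y**2 + 9)) dy.
Step 3. Evaluate the standard form: now 3*cos(y)/2 - 4*atan(y/3)/3 + ∫(2*y*exp(y)/5) dy.
Step 4. Integrate ∫(2*y*exp(y)/5) dy by parts with u = y, dv = (2*exp(y)/5) dy, so v = 2*exp(y)/5: now 2*y*exp(y)/5 + 3*cos(y)/2 - 4*atan(y/3)/3 + ∫(-2*exp(y)/5) dy.
Step 5. Evaluate the standard form: now 2*y*exp(y)/5 - 2*exp(y)/5 + 3*cos(y)/2 - 4*atan(y/3)/3.
Answer: 2*y*exp(y)/5 - 2*exp(y)/5 + 3*cos(y)/2 - 4*atan(y/3)/3.


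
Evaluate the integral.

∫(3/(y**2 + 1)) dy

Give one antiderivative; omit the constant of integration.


Answer: 3*atan(y).


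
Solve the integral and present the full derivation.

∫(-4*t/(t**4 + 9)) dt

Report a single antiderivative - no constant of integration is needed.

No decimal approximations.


Step 1. Substitute u = t**2, turning ∫(-4*t/(t**4 + 9)) dt into ∫(-2/(u**2 + 9)) du: now ∫(-2/(u**2 + 9)) du.
Step 2. Evaluate the standard form: now -2*atan(u/3)/3.
Step 3. Substitute back u = t**2: now -2*atan(t**2/3)/3.
Answer: -2*atan(t**2/3)/3.


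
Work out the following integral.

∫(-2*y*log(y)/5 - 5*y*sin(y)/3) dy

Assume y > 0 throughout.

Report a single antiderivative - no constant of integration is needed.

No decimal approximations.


Answer: -y**2*log(y)/5 + y**2/10 + 5*y*cos(y)/3 - 5*sin(y)/3.


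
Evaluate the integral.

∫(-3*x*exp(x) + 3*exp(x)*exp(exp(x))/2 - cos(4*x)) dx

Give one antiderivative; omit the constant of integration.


Answer: -3*x*exp(x) + 3*exp(x) + 3*exp(exp(x))/2 - sin(4*x)/4.


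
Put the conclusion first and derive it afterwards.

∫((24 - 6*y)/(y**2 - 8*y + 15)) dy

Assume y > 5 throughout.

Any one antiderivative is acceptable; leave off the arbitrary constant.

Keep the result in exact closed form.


The answer is -3*log(y - 5) - 3*log(y - 3).
Step 1. Decompose ∫((24 - 6*y)/(y**2 - 8*y + 15)) dy by partial fractions, (24 - 6*y)/(y**2 - 8*y + 15) = -3/(y - 3) - 3/(y - 5): now ∫(-3/(y - 5)) dy + ∫(-3/(y - 3)) dy.
Step 2. Evaluate the standard form [assuming y > 3]: now -3*log(y - 3) + ∫(-3/(y - 5)) dy.
Step 3. Evaluate the standard form [assuming y > 5]: now -3*log(y - 5) - 3*log(y - 3).
Answer: -3*log(y - 5) - 3*log(y - 3).


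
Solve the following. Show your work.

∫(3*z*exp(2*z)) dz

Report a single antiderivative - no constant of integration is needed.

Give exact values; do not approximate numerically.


Step 1. Integrate ∫(3*z*exp(2*z)) dz by parts with u = z, dv = (3*exp(2*z)) dz, so v = 3*exp(2*z)/2: now 3*z*exp(2*z)/2 + ∫(-3*exp(2*z)/2) dz.
Step 2. Evaluate the standard form: now 3*z*exp(2*z)/2 - 3*exp(2*z)/4.
Answer: 3*z*exp(2*z)/2 - 3*exp(2*z)/4.


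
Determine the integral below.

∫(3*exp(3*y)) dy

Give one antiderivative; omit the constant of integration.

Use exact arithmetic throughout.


Answer: exp(3*y).


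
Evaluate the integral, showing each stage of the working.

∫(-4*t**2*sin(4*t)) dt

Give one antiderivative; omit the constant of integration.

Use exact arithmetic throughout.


Step 1. Integrate ∫(-4*t**2*sin(4*t)) dt by parts with u = t**2, dv = (-4*sin(4*t)) dt, so v = cos(4*t): now t**2*cos(4*t) + ∫(-2*t*cos(4*t)) dt.
Step 2. Integrate ∫(-2*t*cos(4*t)) dt by parts with u = t, dv = (-2*cos(4*t)) dt, so v = -sin(4*t)/2: now t**2*cos(4*t) - t*sin(4*t)/2 + ∫(sin(4*t)/2) dt.
Step 3. Evaluate the standard form: now t**2*cos(4*t) - t*sin(4*t)/2 - cos(4*t)/8.
Answer: t**2*cos(4*t) - t*sin(4*t)/2 - cos(4*t)/8.


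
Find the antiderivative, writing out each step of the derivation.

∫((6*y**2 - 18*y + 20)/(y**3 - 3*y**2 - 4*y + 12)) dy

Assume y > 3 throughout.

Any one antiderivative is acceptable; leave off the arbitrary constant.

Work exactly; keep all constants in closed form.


Step 1. Decompose ∫((6*y**2 - 18*y + 20)/(y**3 - 3*y**2 - 4*y + 12)) dy by partial fractions, (6*y**2 - 18*y + 20)/(y**3 - 3*y**2 - 4*y + 12) = 4/(y + 2) - 2/(y - 2) + 4/(y - 3): now ∫(4/(y - 3)) dy + ∫(-2/(y - 2)) dy + ∫(4/(y + 2)) dy.
Step 2. Evaluate the standard form [assuming y > 2]: now -2*log(y - 2) + ∫(4/(y - 3)) dy + ∫(4/(y + 2)) dy.
Step 3. Evaluate the standard form [assuming y > 3]: now 4*log(y - 3) - 2*log(y - 2) + ∫(4/(y + 2)) dy.
Step 4. Evaluate the standard form [assuming y > -2]: now 4*log(y - 3) - 2*log(y - 2) + 4*log(y + 2).
Answer: 4*log(y - 3) - 2*log(y - 2) + 4*log(y + 2).


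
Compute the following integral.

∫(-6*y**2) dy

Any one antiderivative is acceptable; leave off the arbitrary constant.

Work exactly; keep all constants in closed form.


Answer: -2*y**3.


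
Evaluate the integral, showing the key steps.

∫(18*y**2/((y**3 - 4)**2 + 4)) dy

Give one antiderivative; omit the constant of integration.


Step 1. Substitute u = y**3 - 4, turning ∫(18*y**2/((y**3 - 4)**2 + 4)) dy into ∫(6/(u**2 + 4)) du: now ∫(6/(u**2 + 4)) du.
Step 2. Evaluate the standard form: now 3*atan(u/2).
Step 3. Substitute back u = y**3 - 4: now 3*atan(y**3/2 - 2).
Answer: 3*atan(y**3/2 - 2).


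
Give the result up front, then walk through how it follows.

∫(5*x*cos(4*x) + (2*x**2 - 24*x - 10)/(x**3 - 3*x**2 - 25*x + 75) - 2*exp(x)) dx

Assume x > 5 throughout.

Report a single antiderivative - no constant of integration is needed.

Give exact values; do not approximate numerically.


The answer is 5*x*sin(4*x)/4 - 2*exp(x) - 4*log(x - 5) + 4*log(x - 3) + 2*log(x + 5) + 5*cos(4*x)/16.
Step 1. Rewrite: now ∫(5*x*cos(4*x)) dx + ∫((2*x**2 - 24*x - 10)/(x**3 - 3*x**2 - 25*x + 75)) dx + ∫(-2*exp(x)) dx.
Step 2. Decompose ∫((2*x**2 - 24*x - 10)/(x**3 - 3*x**2 - 25*x + 75)) dx by partial fractions, (2*x**2 - 24*x - 10)/(x**3 - 3*x**2 - 25*x + 75) = 2/(x + 5) + 4/(x - 3) - 4/(x - 5): now ∫(5*x*cos(4*x)) dx + ∫(-4/(x - 5)) dx + ∫(4/(x - 3)) dx + ∫(2/(x + 5)) dx + ∫(-2*exp(x)) dx.
Step 3. Evaluate the standard form [assuming x > 5]: now -4*log(x - 5) + ∫(5*x*cos(4*x)) dx + ∫(4/(x - 3)) dx + ∫(2/(x + 5)) dx + ∫(-2*exp(x)) dx.
Step 4. Evaluate the standard form [assuming x > 3]: now -4*log(x - 5) + 4*log(x - 3) + ∫(5*x*cos(4*x)) dx + ∫(2/(x + 5)) dx + ∫(-2*exp(x)) dx.
Step 5. Evaluate the standard form [assuming x > -5]: now -4*log(x - 5) + 4*log(x - 3) + 2*log(x + 5) + ∫(5*x*cos(4*x)) dx + ∫(-2*exp(x)) dx.
Step 6. Evaluate the standard form: now -2*exp(x) - 4*log(x - 5) + 4*log(x - 3) + 2*log(x + 5) + ∫(5*x*cos(4*x)) dx.
Step 7. Integrate ∫(5*x*cos(4*x)) dx by parts with u = x, dv = (5*cos(4*x)) dx, so v = 5*sin(4*x)/4: now 5*x*sin(4*x)/4 - 2*exp(x) - 4*log(x - 5) + 4*log(x - 3) + 2*log(x + 5) + ∫(-5*sin(4*x)/4) dx.
Step 8. Evaluate the standard form: now 5*x*sin(4*x)/4 - 2*exp(x) - 4*log(x - 5) + 4*log(x - 3) + 2*log(x + 5) + 5*cos(4*x)/16.
Answer: 5*x*sin(4*x)/4 - 2*exp(x) - 4*log(x - 5) + 4*log(x - 3) + 2*log(x + 5) + 5*cos(4*x)/16.


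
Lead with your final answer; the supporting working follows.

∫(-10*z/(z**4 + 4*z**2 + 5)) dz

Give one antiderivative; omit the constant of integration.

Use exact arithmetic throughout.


The answer is -5*atan(z**2 + 2).
Step 1. Substitute u = z**2 + 2, turning ∫(-10*z/(z**4 + 4*z**2 + 5)) dz into ∫(-5/(u**2 + 1)) du: now ∫(-5/(u**2 + 1)) du.
Step 2. Evaluate the standard form: now -5*atan(u).
Step 3. Substitute back u = z**2 + 2: now -5*atan(z**2 + 2).
Answer: -5*atan(z**2 + 2).


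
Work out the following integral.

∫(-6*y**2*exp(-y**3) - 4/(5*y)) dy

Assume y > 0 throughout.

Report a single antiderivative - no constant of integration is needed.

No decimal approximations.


Answer: -4*log(y)/5 + 2*exp(-y**3).


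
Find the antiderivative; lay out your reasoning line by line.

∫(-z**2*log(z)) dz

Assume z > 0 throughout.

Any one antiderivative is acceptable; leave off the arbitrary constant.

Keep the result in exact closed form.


Step 1. Integrate ∫(-z**2*log(z)) dz by parts with u = log(z), dv = (-z**2) dz, so v = -z**3/3 [assuming z > 0]: now -z**3*log(z)/3 + ∫(z**2/3) dz.
Step 2. Evaluate the standard form: now -z**3*log(z)/3 + z**3/9.
Answer: -z**3*log(z)/3 + z**3/9.


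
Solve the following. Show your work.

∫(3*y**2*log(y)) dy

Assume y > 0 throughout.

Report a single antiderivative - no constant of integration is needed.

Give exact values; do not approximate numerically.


Step 1. Integrate ∫(3*y**2*log(y)) dy by parts with u = log(y), dv = (3*y**2) dy, so v = y**3 [assuming y > 0]: now y**3*log(y) + ∫(-y**2) dy.
Step 2. Evaluate the standard form: now y**3*log(y) - y**3/3.
Answer: y**3*log(y) - y**3/3.
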